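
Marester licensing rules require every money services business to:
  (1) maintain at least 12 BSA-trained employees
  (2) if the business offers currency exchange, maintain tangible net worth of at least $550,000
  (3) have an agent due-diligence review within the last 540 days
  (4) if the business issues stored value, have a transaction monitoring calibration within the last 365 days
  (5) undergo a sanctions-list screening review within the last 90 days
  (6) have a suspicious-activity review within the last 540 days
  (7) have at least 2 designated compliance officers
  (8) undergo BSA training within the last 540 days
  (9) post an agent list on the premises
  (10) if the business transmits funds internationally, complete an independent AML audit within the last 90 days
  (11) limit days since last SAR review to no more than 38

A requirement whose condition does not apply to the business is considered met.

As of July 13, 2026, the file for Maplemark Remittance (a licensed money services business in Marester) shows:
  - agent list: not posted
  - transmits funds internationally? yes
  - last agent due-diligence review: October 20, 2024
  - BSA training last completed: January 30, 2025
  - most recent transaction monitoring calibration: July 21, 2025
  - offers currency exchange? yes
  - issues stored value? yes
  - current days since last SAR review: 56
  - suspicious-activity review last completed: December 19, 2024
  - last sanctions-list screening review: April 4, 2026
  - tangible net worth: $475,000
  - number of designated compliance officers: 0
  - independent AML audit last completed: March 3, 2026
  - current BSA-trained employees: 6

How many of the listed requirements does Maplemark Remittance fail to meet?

1. BSA-trained employees 6 < 12 → not met
2. condition 'offers currency exchange' holds; tangible net worth $475,000 < $550,000 → not met
3. agent due-diligence review 631 days ago vs limit 540 → not met
4. condition 'issues stored value' holds; transaction monitoring calibration 357 days ago vs limit 365 → met
5. sanctions-list screening review 100 days ago vs limit 90 → not met
6. suspicious-activity review 571 days ago vs limit 540 → not met
7. designated compliance officers 0 < 2 → not met
8. BSA training 529 days ago vs limit 540 → met
9. agent list absent → not met
10. condition 'transmits funds internationally' holds; independent AML audit 132 days ago vs limit 90 → not met
11. days since last SAR review 56 > 38 → not met
Not met: 9 of 11

9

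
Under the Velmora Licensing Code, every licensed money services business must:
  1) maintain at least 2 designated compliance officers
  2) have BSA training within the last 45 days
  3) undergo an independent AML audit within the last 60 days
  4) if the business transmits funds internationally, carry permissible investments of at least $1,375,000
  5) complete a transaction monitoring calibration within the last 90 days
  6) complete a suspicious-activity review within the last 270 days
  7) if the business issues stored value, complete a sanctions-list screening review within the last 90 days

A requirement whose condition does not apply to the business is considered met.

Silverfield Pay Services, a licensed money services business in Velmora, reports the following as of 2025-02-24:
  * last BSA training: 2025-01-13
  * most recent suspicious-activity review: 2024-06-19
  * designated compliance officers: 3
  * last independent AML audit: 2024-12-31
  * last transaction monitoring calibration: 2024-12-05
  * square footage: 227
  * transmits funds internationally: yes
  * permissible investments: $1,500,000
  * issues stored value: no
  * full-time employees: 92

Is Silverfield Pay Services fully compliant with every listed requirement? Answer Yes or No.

Yes

1. designated compliance officers 3 ≥ 2 → met
2. BSA training 42 days ago vs limit 45 → met
3. independent AML audit 55 days ago vs limit 60 → met
4. condition 'transmits funds internationally' holds; permissible investments $1,500,000 ≥ $1,375,000 → met
5. transaction monitoring calibration 81 days ago vs limit 90 → met
6. suspicious-activity review 250 days ago vs limit 270 → met
7. condition 'issues stored value' does not hold → requirement n/a → met
All met.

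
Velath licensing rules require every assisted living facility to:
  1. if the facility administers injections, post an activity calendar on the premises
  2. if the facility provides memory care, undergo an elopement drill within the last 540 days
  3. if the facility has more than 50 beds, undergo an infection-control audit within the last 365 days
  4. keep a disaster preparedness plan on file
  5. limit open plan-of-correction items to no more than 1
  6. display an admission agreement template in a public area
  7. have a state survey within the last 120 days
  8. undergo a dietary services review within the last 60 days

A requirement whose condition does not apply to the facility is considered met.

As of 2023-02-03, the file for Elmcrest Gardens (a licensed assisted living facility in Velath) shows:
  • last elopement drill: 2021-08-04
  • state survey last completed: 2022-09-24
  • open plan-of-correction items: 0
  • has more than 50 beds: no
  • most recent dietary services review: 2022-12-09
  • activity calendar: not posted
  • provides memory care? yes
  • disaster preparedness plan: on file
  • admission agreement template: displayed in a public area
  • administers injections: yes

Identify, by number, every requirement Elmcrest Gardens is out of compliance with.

1. condition 'administers injections' holds; activity calendar absent → not met
2. condition 'provides memory care' holds; elopement drill 548 days ago vs limit 540 → not met
3. condition 'has more than 50 beds' does not hold → requirement n/a → met
4. disaster preparedness plan present → met
5. open plan-of-correction items 0 ≤ 1 → met
6. admission agreement template present → met
7. state survey 132 days ago vs limit 120 → not met
8. dietary services review 56 days ago vs limit 60 → met
Not met: 1, 2, 7

1, 2, 7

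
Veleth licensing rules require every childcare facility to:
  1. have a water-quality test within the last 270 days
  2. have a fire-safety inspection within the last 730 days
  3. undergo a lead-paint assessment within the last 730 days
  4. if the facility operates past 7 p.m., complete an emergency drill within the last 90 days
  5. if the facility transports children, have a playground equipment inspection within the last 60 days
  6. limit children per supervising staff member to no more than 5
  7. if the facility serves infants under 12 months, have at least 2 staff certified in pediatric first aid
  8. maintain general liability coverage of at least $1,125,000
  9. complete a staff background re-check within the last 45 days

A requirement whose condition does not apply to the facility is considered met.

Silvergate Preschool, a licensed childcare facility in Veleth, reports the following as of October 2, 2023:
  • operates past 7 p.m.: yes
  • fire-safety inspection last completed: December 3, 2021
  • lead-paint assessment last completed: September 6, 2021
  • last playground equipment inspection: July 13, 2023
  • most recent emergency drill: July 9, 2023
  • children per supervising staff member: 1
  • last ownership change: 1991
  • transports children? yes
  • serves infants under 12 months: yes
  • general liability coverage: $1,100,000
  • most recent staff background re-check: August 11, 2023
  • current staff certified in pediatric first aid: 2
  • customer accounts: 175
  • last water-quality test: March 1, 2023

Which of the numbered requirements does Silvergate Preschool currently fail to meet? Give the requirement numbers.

3, 5, 8, 9

1. water-quality test 215 days ago vs limit 270 → met
2. fire-safety inspection 668 days ago vs limit 730 → met
3. lead-paint assessment 756 days ago vs limit 730 → not met
4. condition 'operates past 7 p.m.' holds; emergency drill 85 days ago vs limit 90 → met
5. condition 'transports children' holds; playground equipment inspection 81 days ago vs limit 60 → not met
6. children per supervising staff member 1 ≤ 5 → met
7. condition 'serves infants under 12 months' holds; staff certified in pediatric first aid 2 ≥ 2 → met
8. general liability coverage $1,100,000 < $1,125,000 → not met
9. staff background re-check 52 days ago vs limit 45 → not met
Not met: 3, 5, 8, 9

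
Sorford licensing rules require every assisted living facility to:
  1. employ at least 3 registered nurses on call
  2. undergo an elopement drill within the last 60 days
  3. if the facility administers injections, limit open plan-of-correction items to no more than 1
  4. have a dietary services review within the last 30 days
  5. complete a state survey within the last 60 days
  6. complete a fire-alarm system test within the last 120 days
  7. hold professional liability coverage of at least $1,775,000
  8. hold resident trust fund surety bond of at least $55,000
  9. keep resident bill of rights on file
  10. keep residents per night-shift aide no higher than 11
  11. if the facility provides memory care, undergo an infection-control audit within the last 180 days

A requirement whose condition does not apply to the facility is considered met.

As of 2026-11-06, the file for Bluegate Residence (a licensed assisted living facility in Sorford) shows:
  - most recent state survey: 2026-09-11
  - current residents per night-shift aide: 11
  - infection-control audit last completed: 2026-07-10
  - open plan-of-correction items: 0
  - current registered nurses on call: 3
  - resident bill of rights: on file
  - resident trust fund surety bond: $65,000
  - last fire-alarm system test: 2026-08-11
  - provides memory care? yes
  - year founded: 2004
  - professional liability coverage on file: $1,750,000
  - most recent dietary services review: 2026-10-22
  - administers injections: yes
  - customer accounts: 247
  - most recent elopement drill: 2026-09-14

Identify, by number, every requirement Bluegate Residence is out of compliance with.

1. registered nurses on call 3 ≥ 3 → met
2. elopement drill 53 days ago vs limit 60 → met
3. condition 'administers injections' holds; open plan-of-correction items 0 ≤ 1 → met
4. dietary services review 15 days ago vs limit 30 → met
5. state survey 56 days ago vs limit 60 → met
6. fire-alarm system test 87 days ago vs limit 120 → met
7. professional liability coverage $1,750,000 < $1,775,000 → not met
8. resident trust fund surety bond $65,000 ≥ $55,000 → met
9. resident bill of rights present → met
10. residents per night-shift aide 11 ≤ 11 → met
11. condition 'provides memory care' holds; infection-control audit 119 days ago vs limit 180 → met
Not met: 7

7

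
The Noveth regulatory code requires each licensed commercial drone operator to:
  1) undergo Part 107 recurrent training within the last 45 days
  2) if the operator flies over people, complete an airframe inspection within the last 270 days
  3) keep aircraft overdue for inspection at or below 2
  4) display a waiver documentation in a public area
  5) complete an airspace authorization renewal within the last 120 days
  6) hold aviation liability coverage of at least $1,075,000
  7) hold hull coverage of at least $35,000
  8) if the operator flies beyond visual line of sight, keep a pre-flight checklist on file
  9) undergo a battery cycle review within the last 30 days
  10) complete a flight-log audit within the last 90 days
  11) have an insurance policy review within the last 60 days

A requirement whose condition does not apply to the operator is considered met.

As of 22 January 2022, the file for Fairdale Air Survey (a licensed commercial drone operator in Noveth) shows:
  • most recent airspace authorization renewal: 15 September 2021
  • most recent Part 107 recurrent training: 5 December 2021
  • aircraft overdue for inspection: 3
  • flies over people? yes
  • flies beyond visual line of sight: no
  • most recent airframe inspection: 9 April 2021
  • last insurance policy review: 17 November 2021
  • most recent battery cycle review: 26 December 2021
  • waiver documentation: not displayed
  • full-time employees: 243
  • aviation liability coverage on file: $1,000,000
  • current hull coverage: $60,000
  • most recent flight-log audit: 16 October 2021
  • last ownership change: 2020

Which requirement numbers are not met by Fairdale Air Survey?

1, 2, 3, 4, 5, 6, 10, 11

1. Part 107 recurrent training 48 days ago vs limit 45 → not met
2. condition 'flies over people' holds; airframe inspection 288 days ago vs limit 270 → not met
3. aircraft overdue for inspection 3 > 2 → not met
4. waiver documentation absent → not met
5. airspace authorization renewal 129 days ago vs limit 120 → not met
6. aviation liability coverage $1,000,000 < $1,075,000 → not met
7. hull coverage $60,000 ≥ $35,000 → met
8. condition 'flies beyond visual line of sight' does not hold → requirement n/a → met
9. battery cycle review 27 days ago vs limit 30 → met
10. flight-log audit 98 days ago vs limit 90 → not met
11. insurance policy review 66 days ago vs limit 60 → not met
Not met: 1, 2, 3, 4, 5, 6, 10, 11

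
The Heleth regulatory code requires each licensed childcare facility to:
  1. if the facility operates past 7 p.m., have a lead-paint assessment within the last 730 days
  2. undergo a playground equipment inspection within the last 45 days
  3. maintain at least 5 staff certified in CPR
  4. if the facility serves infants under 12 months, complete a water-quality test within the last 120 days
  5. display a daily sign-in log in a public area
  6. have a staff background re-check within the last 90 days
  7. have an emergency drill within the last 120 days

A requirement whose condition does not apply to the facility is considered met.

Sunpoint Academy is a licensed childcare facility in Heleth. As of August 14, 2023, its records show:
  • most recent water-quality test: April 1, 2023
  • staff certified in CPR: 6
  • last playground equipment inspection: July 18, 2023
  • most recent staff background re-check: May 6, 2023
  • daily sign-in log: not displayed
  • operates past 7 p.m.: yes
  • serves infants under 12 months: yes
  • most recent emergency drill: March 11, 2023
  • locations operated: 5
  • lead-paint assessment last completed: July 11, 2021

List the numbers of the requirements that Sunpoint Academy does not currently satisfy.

1, 4, 5, 6, 7

1. condition 'operates past 7 p.m.' holds; lead-paint assessment 764 days ago vs limit 730 → not met
2. playground equipment inspection 27 days ago vs limit 45 → met
3. staff certified in CPR 6 ≥ 5 → met
4. condition 'serves infants under 12 months' holds; water-quality test 135 days ago vs limit 120 → not met
5. daily sign-in log absent → not met
6. staff background re-check 100 days ago vs limit 90 → not met
7. emergency drill 156 days ago vs limit 120 → not met
Not met: 1, 4, 5, 6, 7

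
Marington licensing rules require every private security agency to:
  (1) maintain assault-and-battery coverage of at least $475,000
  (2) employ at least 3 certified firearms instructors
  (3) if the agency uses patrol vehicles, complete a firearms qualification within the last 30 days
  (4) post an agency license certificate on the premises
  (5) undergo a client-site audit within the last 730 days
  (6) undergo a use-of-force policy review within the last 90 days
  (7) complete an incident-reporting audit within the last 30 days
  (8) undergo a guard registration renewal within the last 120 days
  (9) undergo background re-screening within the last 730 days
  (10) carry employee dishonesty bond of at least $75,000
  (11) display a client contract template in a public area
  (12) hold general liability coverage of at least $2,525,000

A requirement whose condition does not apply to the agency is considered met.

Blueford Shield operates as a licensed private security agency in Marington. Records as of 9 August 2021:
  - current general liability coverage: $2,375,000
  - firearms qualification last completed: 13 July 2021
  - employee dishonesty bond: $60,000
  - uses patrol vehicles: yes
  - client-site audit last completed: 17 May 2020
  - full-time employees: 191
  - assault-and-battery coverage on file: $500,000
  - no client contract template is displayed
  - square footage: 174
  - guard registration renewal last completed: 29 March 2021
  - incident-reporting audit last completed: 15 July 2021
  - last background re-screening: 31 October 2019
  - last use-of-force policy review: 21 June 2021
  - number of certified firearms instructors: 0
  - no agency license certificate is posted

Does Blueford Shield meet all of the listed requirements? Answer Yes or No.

1. assault-and-battery coverage $500,000 ≥ $475,000 → met
2. certified firearms instructors 0 < 3 → not met
3. condition 'uses patrol vehicles' holds; firearms qualification 27 days ago vs limit 30 → met
4. agency license certificate absent → not met
5. client-site audit 449 days ago vs limit 730 → met
6. use-of-force policy review 49 days ago vs limit 90 → met
7. incident-reporting audit 25 days ago vs limit 30 → met
8. guard registration renewal 133 days ago vs limit 120 → not met
9. background re-screening 648 days ago vs limit 730 → met
10. employee dishonesty bond $60,000 < $75,000 → not met
11. client contract template absent → not met
12. general liability coverage $2,375,000 < $2,525,000 → not met
Not met: 2, 4, 8, 10, 11, 12

No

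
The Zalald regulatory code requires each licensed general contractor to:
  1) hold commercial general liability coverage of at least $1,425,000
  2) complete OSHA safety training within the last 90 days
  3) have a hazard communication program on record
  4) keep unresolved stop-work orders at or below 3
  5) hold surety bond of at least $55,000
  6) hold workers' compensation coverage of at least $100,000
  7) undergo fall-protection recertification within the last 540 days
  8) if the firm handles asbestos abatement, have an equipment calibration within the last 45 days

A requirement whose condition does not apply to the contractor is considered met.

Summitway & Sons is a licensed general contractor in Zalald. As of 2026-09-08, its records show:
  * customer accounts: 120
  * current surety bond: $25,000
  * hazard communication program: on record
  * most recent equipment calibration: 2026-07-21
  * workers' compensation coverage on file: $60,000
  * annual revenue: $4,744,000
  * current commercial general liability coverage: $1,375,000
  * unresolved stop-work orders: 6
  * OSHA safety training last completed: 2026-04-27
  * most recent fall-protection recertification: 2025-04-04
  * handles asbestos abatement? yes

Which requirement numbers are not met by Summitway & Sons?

1. commercial general liability coverage $1,375,000 < $1,425,000 → not met
2. OSHA safety training 134 days ago vs limit 90 → not met
3. hazard communication program present → met
4. unresolved stop-work orders 6 > 3 → not met
5. surety bond $25,000 < $55,000 → not met
6. workers' compensation coverage $60,000 < $100,000 → not met
7. fall-protection recertification 522 days ago vs limit 540 → met
8. condition 'handles asbestos abatement' holds; equipment calibration 49 days ago vs limit 45 → not met
Not met: 1, 2, 4, 5, 6, 8

1, 2, 4, 5, 6, 8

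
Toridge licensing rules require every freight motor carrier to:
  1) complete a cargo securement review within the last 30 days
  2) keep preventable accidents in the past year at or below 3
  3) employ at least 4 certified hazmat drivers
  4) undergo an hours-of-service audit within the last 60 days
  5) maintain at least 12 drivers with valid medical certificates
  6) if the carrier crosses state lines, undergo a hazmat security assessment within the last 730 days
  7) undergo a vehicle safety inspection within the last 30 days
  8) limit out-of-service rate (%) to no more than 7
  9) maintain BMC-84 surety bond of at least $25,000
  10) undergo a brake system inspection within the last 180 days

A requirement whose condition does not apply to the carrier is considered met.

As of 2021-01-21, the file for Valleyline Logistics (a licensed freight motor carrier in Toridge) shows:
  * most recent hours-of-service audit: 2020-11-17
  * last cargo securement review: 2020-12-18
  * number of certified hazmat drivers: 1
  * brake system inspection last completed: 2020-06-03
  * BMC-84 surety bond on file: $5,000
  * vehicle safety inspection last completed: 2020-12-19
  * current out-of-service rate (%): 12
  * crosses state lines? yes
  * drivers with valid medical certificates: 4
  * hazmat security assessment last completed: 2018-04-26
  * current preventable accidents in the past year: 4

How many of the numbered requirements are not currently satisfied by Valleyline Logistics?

10

1. cargo securement review 34 days ago vs limit 30 → not met
2. preventable accidents in the past year 4 > 3 → not met
3. certified hazmat drivers 1 < 4 → not met
4. hours-of-service audit 65 days ago vs limit 60 → not met
5. drivers with valid medical certificates 4 < 12 → not met
6. condition 'crosses state lines' holds; hazmat security assessment 1001 days ago vs limit 730 → not met
7. vehicle safety inspection 33 days ago vs limit 30 → not met
8. out-of-service rate (%) 12 > 7 → not met
9. BMC-84 surety bond $5,000 < $25,000 → not met
10. brake system inspection 232 days ago vs limit 180 → not met
Not met: 10 of 10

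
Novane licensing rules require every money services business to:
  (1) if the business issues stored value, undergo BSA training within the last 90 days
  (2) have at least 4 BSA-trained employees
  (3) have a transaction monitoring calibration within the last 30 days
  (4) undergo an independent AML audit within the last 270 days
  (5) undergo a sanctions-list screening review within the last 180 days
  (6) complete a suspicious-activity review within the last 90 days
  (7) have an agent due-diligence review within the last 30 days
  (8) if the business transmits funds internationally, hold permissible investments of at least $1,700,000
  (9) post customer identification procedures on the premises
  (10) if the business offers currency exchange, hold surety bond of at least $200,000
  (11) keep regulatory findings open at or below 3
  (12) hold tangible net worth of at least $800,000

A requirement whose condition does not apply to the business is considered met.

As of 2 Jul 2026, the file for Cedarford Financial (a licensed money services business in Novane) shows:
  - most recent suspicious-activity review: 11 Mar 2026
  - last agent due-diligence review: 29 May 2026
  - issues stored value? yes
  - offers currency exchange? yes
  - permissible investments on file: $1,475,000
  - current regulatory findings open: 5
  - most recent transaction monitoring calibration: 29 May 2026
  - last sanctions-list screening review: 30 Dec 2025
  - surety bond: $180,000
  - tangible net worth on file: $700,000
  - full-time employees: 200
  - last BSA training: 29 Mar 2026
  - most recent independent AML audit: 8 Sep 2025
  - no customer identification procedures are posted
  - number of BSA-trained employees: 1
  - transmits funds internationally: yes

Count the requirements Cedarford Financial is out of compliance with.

1. condition 'issues stored value' holds; BSA training 95 days ago vs limit 90 → not met
2. BSA-trained employees 1 < 4 → not met
3. transaction monitoring calibration 34 days ago vs limit 30 → not met
4. independent AML audit 297 days ago vs limit 270 → not met
5. sanctions-list screening review 184 days ago vs limit 180 → not met
6. suspicious-activity review 113 days ago vs limit 90 → not met
7. agent due-diligence review 34 days ago vs limit 30 → not met
8. condition 'transmits funds internationally' holds; permissible investments $1,475,000 < $1,700,000 → not met
9. customer identification procedures absent → not met
10. condition 'offers currency exchange' holds; surety bond $180,000 < $200,000 → not met
11. regulatory findings open 5 > 3 → not met
12. tangible net worth $700,000 < $800,000 → not met
Not met: 12 of 12

12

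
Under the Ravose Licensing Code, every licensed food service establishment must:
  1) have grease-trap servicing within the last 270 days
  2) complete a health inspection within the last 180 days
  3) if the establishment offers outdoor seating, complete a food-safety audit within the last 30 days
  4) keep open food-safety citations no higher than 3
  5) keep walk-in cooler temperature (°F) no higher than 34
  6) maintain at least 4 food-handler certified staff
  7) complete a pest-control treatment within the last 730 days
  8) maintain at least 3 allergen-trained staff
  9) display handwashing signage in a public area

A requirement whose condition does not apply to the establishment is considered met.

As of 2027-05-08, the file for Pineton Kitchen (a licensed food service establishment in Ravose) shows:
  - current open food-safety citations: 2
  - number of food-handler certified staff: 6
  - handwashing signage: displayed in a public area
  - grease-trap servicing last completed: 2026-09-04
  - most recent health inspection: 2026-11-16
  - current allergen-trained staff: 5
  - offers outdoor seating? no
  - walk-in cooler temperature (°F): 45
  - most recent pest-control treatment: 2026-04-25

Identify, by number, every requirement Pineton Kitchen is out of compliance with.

5

1. grease-trap servicing 246 days ago vs limit 270 → met
2. health inspection 173 days ago vs limit 180 → met
3. condition 'offers outdoor seating' does not hold → requirement n/a → met
4. open food-safety citations 2 ≤ 3 → met
5. walk-in cooler temperature (°F) 45 > 34 → not met
6. food-handler certified staff 6 ≥ 4 → met
7. pest-control treatment 378 days ago vs limit 730 → met
8. allergen-trained staff 5 ≥ 3 → met
9. handwashing signage present → met
Not met: 5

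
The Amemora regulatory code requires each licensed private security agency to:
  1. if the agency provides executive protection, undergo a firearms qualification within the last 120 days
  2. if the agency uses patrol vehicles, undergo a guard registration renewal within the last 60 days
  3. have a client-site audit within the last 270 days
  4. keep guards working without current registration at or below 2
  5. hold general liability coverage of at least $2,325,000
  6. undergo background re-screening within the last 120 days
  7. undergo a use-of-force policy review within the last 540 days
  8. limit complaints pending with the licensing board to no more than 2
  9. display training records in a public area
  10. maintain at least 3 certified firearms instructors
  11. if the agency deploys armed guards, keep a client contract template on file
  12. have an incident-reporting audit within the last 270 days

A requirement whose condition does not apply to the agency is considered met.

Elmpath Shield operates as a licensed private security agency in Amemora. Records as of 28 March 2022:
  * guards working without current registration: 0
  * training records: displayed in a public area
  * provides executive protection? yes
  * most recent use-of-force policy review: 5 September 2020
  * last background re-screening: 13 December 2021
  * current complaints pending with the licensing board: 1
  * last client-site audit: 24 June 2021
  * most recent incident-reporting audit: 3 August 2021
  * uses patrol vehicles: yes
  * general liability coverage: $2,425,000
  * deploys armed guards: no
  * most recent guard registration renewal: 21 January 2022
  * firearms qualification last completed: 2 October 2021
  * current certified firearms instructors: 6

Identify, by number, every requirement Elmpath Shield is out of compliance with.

1, 2, 3, 7

1. condition 'provides executive protection' holds; firearms qualification 177 days ago vs limit 120 → not met
2. condition 'uses patrol vehicles' holds; guard registration renewal 66 days ago vs limit 60 → not met
3. client-site audit 277 days ago vs limit 270 → not met
4. guards working without current registration 0 ≤ 2 → met
5. general liability coverage $2,425,000 ≥ $2,325,000 → met
6. background re-screening 105 days ago vs limit 120 → met
7. use-of-force policy review 569 days ago vs limit 540 → not met
8. complaints pending with the licensing board 1 ≤ 2 → met
9. training records present → met
10. certified firearms instructors 6 ≥ 3 → met
11. condition 'deploys armed guards' does not hold → requirement n/a → met
12. incident-reporting audit 237 days ago vs limit 270 → met
Not met: 1, 2, 3, 7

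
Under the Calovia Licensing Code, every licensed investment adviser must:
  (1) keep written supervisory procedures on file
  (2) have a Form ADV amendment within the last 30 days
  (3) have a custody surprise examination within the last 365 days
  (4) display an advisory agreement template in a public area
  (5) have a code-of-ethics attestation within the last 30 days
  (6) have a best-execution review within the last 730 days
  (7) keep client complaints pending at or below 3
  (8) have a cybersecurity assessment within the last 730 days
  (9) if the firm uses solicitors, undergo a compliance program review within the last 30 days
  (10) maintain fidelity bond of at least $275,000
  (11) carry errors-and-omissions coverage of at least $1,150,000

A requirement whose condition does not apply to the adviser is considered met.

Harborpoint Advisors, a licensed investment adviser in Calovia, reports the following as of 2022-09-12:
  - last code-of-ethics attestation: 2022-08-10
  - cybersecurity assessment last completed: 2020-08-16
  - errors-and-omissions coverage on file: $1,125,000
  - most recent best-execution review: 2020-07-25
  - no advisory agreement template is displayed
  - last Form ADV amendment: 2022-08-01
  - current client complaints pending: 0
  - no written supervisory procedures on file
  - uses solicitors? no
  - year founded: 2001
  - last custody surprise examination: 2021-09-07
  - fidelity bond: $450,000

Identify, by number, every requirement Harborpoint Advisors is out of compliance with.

1, 2, 3, 4, 5, 6, 8, 11

1. written supervisory procedures absent → not met
2. Form ADV amendment 42 days ago vs limit 30 → not met
3. custody surprise examination 370 days ago vs limit 365 → not met
4. advisory agreement template absent → not met
5. code-of-ethics attestation 33 days ago vs limit 30 → not met
6. best-execution review 779 days ago vs limit 730 → not met
7. client complaints pending 0 ≤ 3 → met
8. cybersecurity assessment 757 days ago vs limit 730 → not met
9. condition 'uses solicitors' does not hold → requirement n/a → met
10. fidelity bond $450,000 ≥ $275,000 → met
11. errors-and-omissions coverage $1,125,000 < $1,150,000 → not met
Not met: 1, 2, 3, 4, 5, 6, 8, 11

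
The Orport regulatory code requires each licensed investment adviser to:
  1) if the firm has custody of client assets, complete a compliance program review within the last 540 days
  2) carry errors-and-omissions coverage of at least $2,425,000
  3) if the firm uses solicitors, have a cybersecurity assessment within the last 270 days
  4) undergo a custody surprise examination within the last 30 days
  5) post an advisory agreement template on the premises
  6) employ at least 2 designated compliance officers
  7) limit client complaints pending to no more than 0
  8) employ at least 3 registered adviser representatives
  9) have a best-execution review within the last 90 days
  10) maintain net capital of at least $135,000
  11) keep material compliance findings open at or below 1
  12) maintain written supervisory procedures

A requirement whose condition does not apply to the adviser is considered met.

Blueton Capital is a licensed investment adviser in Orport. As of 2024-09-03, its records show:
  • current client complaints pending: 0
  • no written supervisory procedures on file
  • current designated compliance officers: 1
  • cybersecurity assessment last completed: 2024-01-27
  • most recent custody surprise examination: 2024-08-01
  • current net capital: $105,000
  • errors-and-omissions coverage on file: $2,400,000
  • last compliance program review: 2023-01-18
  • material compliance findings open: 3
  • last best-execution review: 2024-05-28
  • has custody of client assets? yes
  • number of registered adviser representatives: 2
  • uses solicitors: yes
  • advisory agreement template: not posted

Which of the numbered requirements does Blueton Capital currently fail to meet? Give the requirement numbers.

1, 2, 4, 5, 6, 8, 9, 10, 11, 12

1. condition 'has custody of client assets' holds; compliance program review 594 days ago vs limit 540 → not met
2. errors-and-omissions coverage $2,400,000 < $2,425,000 → not met
3. condition 'uses solicitors' holds; cybersecurity assessment 220 days ago vs limit 270 → met
4. custody surprise examination 33 days ago vs limit 30 → not met
5. advisory agreement template absent → not met
6. designated compliance officers 1 < 2 → not met
7. client complaints pending 0 ≤ 0 → met
8. registered adviser representatives 2 < 3 → not met
9. best-execution review 98 days ago vs limit 90 → not met
10. net capital $105,000 < $135,000 → not met
11. material compliance findings open 3 > 1 → not met
12. written supervisory procedures absent → not met
Not met: 1, 2, 4, 5, 6, 8, 9, 10, 11, 12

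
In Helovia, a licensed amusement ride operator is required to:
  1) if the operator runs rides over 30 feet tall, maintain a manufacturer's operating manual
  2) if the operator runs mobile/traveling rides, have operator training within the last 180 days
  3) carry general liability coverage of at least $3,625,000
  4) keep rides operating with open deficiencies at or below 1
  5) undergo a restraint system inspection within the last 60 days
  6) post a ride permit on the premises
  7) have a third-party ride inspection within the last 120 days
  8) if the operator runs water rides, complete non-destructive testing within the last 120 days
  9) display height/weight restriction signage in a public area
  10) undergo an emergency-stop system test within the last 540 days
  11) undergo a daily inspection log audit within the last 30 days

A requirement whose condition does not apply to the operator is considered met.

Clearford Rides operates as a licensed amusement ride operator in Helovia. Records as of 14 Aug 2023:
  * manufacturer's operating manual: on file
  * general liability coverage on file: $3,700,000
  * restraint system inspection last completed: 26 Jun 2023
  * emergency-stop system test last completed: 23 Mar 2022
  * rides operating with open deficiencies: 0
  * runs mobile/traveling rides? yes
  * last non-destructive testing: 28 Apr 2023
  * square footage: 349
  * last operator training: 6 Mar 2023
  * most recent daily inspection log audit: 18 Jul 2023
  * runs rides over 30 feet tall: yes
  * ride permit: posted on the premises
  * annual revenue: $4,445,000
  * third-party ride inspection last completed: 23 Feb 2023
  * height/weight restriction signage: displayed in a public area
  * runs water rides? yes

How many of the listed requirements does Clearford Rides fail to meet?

1

1. condition 'runs rides over 30 feet tall' holds; manufacturer's operating manual present → met
2. condition 'runs mobile/traveling rides' holds; operator training 161 days ago vs limit 180 → met
3. general liability coverage $3,700,000 ≥ $3,625,000 → met
4. rides operating with open deficiencies 0 ≤ 1 → met
5. restraint system inspection 49 days ago vs limit 60 → met
6. ride permit present → met
7. third-party ride inspection 172 days ago vs limit 120 → not met
8. condition 'runs water rides' holds; non-destructive testing 108 days ago vs limit 120 → met
9. height/weight restriction signage present → met
10. emergency-stop system test 509 days ago vs limit 540 → met
11. daily inspection log audit 27 days ago vs limit 30 → met
Not met: 1 of 11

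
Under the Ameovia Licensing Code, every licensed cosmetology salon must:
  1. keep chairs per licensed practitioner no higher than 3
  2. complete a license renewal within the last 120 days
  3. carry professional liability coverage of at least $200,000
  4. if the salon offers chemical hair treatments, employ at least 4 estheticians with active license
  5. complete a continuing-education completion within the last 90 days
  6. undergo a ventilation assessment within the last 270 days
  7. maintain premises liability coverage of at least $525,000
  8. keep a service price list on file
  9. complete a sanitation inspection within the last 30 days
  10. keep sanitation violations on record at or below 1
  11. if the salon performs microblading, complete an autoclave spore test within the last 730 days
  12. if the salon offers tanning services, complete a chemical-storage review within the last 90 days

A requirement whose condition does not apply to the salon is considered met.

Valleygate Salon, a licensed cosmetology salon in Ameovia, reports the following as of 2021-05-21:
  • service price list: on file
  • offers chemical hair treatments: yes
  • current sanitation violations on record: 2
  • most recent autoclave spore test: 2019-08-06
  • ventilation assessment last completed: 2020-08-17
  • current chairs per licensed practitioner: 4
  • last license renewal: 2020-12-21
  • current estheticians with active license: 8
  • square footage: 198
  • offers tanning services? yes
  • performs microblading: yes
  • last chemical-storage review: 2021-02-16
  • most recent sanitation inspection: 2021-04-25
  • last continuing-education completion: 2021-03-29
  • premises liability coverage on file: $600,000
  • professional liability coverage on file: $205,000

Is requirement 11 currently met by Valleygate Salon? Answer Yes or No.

11. condition 'performs microblading' holds; autoclave spore test 654 days ago vs limit 730 → met

Yes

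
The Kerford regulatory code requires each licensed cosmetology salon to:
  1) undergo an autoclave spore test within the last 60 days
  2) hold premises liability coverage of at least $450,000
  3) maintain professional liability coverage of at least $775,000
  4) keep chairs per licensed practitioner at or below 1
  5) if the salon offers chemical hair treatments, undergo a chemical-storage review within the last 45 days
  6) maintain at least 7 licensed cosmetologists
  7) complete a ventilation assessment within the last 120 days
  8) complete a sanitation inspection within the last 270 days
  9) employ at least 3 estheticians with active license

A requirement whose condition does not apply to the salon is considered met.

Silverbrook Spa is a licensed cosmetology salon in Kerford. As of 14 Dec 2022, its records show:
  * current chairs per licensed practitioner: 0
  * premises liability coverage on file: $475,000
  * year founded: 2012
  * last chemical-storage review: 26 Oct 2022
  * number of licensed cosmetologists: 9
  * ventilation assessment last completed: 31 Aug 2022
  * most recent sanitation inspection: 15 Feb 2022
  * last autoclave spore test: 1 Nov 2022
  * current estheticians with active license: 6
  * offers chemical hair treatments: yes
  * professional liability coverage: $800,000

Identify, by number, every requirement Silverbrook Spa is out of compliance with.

5, 8

1. autoclave spore test 43 days ago vs limit 60 → met
2. premises liability coverage $475,000 ≥ $450,000 → met
3. professional liability coverage $800,000 ≥ $775,000 → met
4. chairs per licensed practitioner 0 ≤ 1 → met
5. condition 'offers chemical hair treatments' holds; chemical-storage review 49 days ago vs limit 45 → not met
6. licensed cosmetologists 9 ≥ 7 → met
7. ventilation assessment 105 days ago vs limit 120 → met
8. sanitation inspection 302 days ago vs limit 270 → not met
9. estheticians with active license 6 ≥ 3 → met
Not met: 5, 8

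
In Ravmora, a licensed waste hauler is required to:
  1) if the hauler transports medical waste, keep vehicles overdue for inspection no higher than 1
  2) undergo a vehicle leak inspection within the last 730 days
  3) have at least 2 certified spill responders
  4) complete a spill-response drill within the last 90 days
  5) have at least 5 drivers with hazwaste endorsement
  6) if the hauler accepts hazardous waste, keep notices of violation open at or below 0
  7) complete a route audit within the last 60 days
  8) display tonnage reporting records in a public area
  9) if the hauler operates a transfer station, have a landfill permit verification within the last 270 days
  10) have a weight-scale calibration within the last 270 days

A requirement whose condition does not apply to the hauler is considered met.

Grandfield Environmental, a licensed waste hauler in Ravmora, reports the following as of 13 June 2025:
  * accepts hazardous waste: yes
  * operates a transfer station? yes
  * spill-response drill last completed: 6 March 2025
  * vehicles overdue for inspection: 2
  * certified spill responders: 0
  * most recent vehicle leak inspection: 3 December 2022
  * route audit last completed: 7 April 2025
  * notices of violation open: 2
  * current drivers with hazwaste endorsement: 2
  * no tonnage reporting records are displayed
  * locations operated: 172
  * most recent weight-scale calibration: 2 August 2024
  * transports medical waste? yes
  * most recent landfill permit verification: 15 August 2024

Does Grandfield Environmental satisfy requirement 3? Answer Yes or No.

3. certified spill responders 0 < 2 → not met

No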